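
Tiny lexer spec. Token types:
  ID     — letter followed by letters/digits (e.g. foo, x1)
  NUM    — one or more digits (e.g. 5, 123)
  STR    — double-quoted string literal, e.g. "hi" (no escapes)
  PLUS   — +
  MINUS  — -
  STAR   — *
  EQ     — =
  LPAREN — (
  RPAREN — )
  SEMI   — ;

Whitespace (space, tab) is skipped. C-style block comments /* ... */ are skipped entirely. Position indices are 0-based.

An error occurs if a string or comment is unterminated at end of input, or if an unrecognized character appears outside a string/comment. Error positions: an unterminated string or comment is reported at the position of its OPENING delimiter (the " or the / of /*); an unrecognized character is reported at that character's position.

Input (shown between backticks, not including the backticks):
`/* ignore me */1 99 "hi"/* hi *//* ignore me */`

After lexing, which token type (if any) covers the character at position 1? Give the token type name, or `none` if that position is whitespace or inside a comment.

pos=0: enter COMMENT mode (saw '/*')
exit COMMENT mode (now at pos=15)
pos=15: emit NUM '1' (now at pos=16)
pos=17: emit NUM '99' (now at pos=19)
pos=20: enter STRING mode
pos=20: emit STR "hi" (now at pos=24)
pos=24: enter COMMENT mode (saw '/*')
exit COMMENT mode (now at pos=32)
pos=32: enter COMMENT mode (saw '/*')
exit COMMENT mode (now at pos=47)
DONE. 3 tokens: [NUM, NUM, STR]
Position 1: char is '*' -> none

Answer: none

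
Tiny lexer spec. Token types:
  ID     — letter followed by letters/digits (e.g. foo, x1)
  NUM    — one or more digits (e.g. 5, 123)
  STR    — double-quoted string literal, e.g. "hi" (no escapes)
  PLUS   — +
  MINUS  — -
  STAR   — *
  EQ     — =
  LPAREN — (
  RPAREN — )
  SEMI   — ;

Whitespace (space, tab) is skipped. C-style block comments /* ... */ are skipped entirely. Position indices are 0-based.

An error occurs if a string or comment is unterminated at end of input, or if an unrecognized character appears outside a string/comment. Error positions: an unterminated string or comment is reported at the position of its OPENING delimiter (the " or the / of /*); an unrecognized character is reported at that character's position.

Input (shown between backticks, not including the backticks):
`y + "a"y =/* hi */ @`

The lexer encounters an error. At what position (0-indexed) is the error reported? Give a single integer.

pos=0: emit ID 'y' (now at pos=1)
pos=2: emit PLUS '+'
pos=4: enter STRING mode
pos=4: emit STR "a" (now at pos=7)
pos=7: emit ID 'y' (now at pos=8)
pos=9: emit EQ '='
pos=10: enter COMMENT mode (saw '/*')
exit COMMENT mode (now at pos=18)
pos=19: ERROR — unrecognized char '@'

Answer: 19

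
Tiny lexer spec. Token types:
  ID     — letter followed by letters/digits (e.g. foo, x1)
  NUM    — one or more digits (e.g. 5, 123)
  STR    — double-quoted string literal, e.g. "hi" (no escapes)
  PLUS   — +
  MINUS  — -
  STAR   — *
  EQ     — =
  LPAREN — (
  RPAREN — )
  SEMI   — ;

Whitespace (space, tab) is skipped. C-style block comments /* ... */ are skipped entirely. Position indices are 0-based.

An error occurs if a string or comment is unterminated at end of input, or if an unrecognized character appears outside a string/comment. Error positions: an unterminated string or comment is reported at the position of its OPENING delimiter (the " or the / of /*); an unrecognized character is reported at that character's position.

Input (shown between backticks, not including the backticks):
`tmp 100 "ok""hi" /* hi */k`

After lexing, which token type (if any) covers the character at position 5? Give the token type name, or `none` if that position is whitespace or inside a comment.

Answer: NUM

Derivation:
pos=0: emit ID 'tmp' (now at pos=3)
pos=4: emit NUM '100' (now at pos=7)
pos=8: enter STRING mode
pos=8: emit STR "ok" (now at pos=12)
pos=12: enter STRING mode
pos=12: emit STR "hi" (now at pos=16)
pos=17: enter COMMENT mode (saw '/*')
exit COMMENT mode (now at pos=25)
pos=25: emit ID 'k' (now at pos=26)
DONE. 5 tokens: [ID, NUM, STR, STR, ID]
Position 5: char is '0' -> NUM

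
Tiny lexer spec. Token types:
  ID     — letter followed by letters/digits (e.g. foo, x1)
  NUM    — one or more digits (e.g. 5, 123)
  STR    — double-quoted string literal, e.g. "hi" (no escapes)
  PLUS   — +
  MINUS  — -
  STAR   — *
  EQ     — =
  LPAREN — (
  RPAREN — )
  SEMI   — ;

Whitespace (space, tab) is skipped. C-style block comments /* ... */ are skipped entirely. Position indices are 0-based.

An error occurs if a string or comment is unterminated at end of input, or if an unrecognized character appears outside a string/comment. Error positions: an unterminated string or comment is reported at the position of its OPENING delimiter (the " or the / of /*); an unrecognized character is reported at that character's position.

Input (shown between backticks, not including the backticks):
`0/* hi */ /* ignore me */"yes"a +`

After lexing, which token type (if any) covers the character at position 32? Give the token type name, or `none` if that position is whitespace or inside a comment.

pos=0: emit NUM '0' (now at pos=1)
pos=1: enter COMMENT mode (saw '/*')
exit COMMENT mode (now at pos=9)
pos=10: enter COMMENT mode (saw '/*')
exit COMMENT mode (now at pos=25)
pos=25: enter STRING mode
pos=25: emit STR "yes" (now at pos=30)
pos=30: emit ID 'a' (now at pos=31)
pos=32: emit PLUS '+'
DONE. 4 tokens: [NUM, STR, ID, PLUS]
Position 32: char is '+' -> PLUS

Answer: PLUS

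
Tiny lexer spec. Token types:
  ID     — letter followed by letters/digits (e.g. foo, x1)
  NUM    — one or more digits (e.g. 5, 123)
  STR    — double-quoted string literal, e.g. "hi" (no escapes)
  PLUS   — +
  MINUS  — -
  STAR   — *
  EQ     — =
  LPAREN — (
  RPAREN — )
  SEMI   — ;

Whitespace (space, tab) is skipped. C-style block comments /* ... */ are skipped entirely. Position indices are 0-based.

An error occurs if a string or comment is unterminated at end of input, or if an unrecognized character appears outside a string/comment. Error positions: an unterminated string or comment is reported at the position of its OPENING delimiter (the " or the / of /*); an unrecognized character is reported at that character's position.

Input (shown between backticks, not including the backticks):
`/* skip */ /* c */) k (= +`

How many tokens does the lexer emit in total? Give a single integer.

Answer: 5

Derivation:
pos=0: enter COMMENT mode (saw '/*')
exit COMMENT mode (now at pos=10)
pos=11: enter COMMENT mode (saw '/*')
exit COMMENT mode (now at pos=18)
pos=18: emit RPAREN ')'
pos=20: emit ID 'k' (now at pos=21)
pos=22: emit LPAREN '('
pos=23: emit EQ '='
pos=25: emit PLUS '+'
DONE. 5 tokens: [RPAREN, ID, LPAREN, EQ, PLUS]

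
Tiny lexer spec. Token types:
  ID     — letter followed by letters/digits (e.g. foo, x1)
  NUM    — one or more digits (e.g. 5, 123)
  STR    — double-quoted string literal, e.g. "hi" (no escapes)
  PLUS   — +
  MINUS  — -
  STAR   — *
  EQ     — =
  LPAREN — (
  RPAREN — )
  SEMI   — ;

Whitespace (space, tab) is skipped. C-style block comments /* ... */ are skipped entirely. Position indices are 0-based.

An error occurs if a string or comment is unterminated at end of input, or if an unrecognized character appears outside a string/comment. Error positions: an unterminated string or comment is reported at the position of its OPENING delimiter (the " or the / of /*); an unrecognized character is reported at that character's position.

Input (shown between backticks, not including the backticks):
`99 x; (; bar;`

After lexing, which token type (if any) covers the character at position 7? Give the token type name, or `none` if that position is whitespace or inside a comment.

pos=0: emit NUM '99' (now at pos=2)
pos=3: emit ID 'x' (now at pos=4)
pos=4: emit SEMI ';'
pos=6: emit LPAREN '('
pos=7: emit SEMI ';'
pos=9: emit ID 'bar' (now at pos=12)
pos=12: emit SEMI ';'
DONE. 7 tokens: [NUM, ID, SEMI, LPAREN, SEMI, ID, SEMI]
Position 7: char is ';' -> SEMI

Answer: SEMI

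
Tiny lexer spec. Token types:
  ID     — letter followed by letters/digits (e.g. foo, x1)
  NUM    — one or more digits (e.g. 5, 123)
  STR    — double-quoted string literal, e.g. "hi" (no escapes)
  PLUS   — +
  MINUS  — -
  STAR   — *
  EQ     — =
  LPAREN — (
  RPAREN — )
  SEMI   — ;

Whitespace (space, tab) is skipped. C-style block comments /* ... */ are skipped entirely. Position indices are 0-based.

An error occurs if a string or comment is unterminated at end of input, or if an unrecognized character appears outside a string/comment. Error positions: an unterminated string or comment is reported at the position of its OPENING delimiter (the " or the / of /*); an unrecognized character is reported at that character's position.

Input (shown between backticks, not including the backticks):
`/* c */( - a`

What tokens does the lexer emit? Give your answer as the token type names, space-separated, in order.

pos=0: enter COMMENT mode (saw '/*')
exit COMMENT mode (now at pos=7)
pos=7: emit LPAREN '('
pos=9: emit MINUS '-'
pos=11: emit ID 'a' (now at pos=12)
DONE. 3 tokens: [LPAREN, MINUS, ID]

Answer: LPAREN MINUS ID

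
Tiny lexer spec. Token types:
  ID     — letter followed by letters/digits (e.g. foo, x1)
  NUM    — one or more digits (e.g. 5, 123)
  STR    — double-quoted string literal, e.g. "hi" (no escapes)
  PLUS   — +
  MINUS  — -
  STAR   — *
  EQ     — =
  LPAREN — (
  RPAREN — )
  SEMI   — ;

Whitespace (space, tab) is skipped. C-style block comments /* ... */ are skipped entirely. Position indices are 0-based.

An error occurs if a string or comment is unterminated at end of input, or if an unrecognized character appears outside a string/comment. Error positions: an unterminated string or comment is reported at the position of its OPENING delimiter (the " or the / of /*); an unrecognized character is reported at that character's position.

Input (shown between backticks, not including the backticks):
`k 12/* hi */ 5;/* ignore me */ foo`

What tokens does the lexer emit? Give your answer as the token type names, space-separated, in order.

Answer: ID NUM NUM SEMI ID

Derivation:
pos=0: emit ID 'k' (now at pos=1)
pos=2: emit NUM '12' (now at pos=4)
pos=4: enter COMMENT mode (saw '/*')
exit COMMENT mode (now at pos=12)
pos=13: emit NUM '5' (now at pos=14)
pos=14: emit SEMI ';'
pos=15: enter COMMENT mode (saw '/*')
exit COMMENT mode (now at pos=30)
pos=31: emit ID 'foo' (now at pos=34)
DONE. 5 tokens: [ID, NUM, NUM, SEMI, ID]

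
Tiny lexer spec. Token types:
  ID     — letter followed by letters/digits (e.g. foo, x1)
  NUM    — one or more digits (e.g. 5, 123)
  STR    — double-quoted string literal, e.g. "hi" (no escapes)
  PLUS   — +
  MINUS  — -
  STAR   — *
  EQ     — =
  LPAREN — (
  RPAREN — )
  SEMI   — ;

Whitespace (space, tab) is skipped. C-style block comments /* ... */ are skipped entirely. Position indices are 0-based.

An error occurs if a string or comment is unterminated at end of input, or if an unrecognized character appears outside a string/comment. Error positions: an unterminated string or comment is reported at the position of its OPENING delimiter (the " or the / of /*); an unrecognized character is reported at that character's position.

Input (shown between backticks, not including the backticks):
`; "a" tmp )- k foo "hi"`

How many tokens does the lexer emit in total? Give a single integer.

pos=0: emit SEMI ';'
pos=2: enter STRING mode
pos=2: emit STR "a" (now at pos=5)
pos=6: emit ID 'tmp' (now at pos=9)
pos=10: emit RPAREN ')'
pos=11: emit MINUS '-'
pos=13: emit ID 'k' (now at pos=14)
pos=15: emit ID 'foo' (now at pos=18)
pos=19: enter STRING mode
pos=19: emit STR "hi" (now at pos=23)
DONE. 8 tokens: [SEMI, STR, ID, RPAREN, MINUS, ID, ID, STR]

Answer: 8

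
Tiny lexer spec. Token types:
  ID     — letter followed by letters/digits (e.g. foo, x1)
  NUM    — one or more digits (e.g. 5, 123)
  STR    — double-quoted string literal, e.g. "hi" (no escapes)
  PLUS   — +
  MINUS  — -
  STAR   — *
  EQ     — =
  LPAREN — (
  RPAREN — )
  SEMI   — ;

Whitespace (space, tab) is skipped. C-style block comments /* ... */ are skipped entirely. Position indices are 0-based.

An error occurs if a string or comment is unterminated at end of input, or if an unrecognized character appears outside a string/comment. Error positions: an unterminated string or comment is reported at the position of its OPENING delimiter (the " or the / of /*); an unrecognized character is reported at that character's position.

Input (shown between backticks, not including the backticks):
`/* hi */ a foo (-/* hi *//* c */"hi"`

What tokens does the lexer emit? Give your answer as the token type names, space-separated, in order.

pos=0: enter COMMENT mode (saw '/*')
exit COMMENT mode (now at pos=8)
pos=9: emit ID 'a' (now at pos=10)
pos=11: emit ID 'foo' (now at pos=14)
pos=15: emit LPAREN '('
pos=16: emit MINUS '-'
pos=17: enter COMMENT mode (saw '/*')
exit COMMENT mode (now at pos=25)
pos=25: enter COMMENT mode (saw '/*')
exit COMMENT mode (now at pos=32)
pos=32: enter STRING mode
pos=32: emit STR "hi" (now at pos=36)
DONE. 5 tokens: [ID, ID, LPAREN, MINUS, STR]

Answer: ID ID LPAREN MINUS STR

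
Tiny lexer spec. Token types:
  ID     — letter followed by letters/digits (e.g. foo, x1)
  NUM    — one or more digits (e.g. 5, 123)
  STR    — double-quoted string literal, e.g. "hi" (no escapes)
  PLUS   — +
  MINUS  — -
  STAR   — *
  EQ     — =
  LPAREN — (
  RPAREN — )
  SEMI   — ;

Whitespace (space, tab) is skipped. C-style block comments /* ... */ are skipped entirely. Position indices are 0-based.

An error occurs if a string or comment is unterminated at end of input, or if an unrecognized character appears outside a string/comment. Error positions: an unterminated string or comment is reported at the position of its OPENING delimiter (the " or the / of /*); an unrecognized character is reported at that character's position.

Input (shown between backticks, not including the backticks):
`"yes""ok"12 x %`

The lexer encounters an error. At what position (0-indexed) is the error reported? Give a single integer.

pos=0: enter STRING mode
pos=0: emit STR "yes" (now at pos=5)
pos=5: enter STRING mode
pos=5: emit STR "ok" (now at pos=9)
pos=9: emit NUM '12' (now at pos=11)
pos=12: emit ID 'x' (now at pos=13)
pos=14: ERROR — unrecognized char '%'

Answer: 14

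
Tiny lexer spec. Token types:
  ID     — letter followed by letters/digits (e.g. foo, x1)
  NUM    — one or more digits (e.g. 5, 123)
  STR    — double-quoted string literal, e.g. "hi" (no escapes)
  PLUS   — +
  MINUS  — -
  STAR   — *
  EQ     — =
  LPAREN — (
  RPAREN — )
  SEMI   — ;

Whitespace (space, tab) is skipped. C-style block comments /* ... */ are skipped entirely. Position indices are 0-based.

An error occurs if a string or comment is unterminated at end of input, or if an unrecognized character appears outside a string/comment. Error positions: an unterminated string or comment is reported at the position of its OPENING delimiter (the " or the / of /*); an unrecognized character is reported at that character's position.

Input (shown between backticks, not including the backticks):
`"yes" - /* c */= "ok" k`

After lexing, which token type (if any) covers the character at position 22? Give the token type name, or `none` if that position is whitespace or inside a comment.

pos=0: enter STRING mode
pos=0: emit STR "yes" (now at pos=5)
pos=6: emit MINUS '-'
pos=8: enter COMMENT mode (saw '/*')
exit COMMENT mode (now at pos=15)
pos=15: emit EQ '='
pos=17: enter STRING mode
pos=17: emit STR "ok" (now at pos=21)
pos=22: emit ID 'k' (now at pos=23)
DONE. 5 tokens: [STR, MINUS, EQ, STR, ID]
Position 22: char is 'k' -> ID

Answer: ID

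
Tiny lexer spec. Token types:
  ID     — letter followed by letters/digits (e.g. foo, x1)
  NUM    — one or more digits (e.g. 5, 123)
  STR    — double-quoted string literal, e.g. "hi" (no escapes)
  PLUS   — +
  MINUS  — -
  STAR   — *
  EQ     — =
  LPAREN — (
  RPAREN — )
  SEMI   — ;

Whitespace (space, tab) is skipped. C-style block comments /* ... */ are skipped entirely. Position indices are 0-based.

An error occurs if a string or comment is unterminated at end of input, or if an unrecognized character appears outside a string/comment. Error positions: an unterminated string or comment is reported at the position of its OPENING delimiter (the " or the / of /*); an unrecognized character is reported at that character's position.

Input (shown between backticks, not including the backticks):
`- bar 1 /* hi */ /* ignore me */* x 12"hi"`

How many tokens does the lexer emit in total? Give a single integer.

pos=0: emit MINUS '-'
pos=2: emit ID 'bar' (now at pos=5)
pos=6: emit NUM '1' (now at pos=7)
pos=8: enter COMMENT mode (saw '/*')
exit COMMENT mode (now at pos=16)
pos=17: enter COMMENT mode (saw '/*')
exit COMMENT mode (now at pos=32)
pos=32: emit STAR '*'
pos=34: emit ID 'x' (now at pos=35)
pos=36: emit NUM '12' (now at pos=38)
pos=38: enter STRING mode
pos=38: emit STR "hi" (now at pos=42)
DONE. 7 tokens: [MINUS, ID, NUM, STAR, ID, NUM, STR]

Answer: 7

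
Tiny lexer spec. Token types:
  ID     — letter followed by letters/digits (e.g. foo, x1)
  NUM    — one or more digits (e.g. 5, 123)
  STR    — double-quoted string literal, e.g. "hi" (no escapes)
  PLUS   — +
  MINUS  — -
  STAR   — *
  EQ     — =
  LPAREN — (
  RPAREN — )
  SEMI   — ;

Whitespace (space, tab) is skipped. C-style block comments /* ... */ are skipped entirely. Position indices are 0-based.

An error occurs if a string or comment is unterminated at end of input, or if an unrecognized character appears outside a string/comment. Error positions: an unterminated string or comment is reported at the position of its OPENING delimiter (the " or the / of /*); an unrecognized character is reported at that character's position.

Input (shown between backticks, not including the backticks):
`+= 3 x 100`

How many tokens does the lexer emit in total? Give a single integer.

Answer: 5

Derivation:
pos=0: emit PLUS '+'
pos=1: emit EQ '='
pos=3: emit NUM '3' (now at pos=4)
pos=5: emit ID 'x' (now at pos=6)
pos=7: emit NUM '100' (now at pos=10)
DONE. 5 tokens: [PLUS, EQ, NUM, ID, NUM]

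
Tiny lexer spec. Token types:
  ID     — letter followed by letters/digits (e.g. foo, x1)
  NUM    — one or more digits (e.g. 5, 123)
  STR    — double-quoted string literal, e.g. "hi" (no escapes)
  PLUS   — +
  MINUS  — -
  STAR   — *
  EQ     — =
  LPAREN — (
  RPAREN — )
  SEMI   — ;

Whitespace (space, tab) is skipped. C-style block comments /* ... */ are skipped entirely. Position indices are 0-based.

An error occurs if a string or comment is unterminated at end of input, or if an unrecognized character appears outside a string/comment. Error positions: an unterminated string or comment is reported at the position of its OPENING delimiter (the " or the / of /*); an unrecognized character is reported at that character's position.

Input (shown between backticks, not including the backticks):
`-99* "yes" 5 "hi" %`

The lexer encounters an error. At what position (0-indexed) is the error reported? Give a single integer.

pos=0: emit MINUS '-'
pos=1: emit NUM '99' (now at pos=3)
pos=3: emit STAR '*'
pos=5: enter STRING mode
pos=5: emit STR "yes" (now at pos=10)
pos=11: emit NUM '5' (now at pos=12)
pos=13: enter STRING mode
pos=13: emit STR "hi" (now at pos=17)
pos=18: ERROR — unrecognized char '%'

Answer: 18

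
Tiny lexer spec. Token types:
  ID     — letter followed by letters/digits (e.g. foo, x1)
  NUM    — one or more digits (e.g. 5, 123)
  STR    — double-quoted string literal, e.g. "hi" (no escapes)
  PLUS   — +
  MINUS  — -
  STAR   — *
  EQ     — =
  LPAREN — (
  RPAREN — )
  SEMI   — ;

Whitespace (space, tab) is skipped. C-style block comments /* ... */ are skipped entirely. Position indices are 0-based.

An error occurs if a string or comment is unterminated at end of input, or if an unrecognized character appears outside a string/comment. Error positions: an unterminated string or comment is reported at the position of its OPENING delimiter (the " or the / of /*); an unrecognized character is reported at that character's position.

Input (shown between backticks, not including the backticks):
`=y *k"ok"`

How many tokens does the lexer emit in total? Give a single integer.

Answer: 5

Derivation:
pos=0: emit EQ '='
pos=1: emit ID 'y' (now at pos=2)
pos=3: emit STAR '*'
pos=4: emit ID 'k' (now at pos=5)
pos=5: enter STRING mode
pos=5: emit STR "ok" (now at pos=9)
DONE. 5 tokens: [EQ, ID, STAR, ID, STR]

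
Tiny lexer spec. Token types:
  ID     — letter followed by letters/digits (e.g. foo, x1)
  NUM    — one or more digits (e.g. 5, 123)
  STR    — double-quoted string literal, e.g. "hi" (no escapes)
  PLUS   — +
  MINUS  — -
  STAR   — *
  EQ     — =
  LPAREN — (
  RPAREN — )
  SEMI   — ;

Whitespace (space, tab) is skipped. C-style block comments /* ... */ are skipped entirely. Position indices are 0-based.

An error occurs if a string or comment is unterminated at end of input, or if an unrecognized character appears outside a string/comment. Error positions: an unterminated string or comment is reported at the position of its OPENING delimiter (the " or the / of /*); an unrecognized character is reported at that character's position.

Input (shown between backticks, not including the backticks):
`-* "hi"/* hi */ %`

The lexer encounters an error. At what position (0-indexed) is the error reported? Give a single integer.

Answer: 16

Derivation:
pos=0: emit MINUS '-'
pos=1: emit STAR '*'
pos=3: enter STRING mode
pos=3: emit STR "hi" (now at pos=7)
pos=7: enter COMMENT mode (saw '/*')
exit COMMENT mode (now at pos=15)
pos=16: ERROR — unrecognized char '%'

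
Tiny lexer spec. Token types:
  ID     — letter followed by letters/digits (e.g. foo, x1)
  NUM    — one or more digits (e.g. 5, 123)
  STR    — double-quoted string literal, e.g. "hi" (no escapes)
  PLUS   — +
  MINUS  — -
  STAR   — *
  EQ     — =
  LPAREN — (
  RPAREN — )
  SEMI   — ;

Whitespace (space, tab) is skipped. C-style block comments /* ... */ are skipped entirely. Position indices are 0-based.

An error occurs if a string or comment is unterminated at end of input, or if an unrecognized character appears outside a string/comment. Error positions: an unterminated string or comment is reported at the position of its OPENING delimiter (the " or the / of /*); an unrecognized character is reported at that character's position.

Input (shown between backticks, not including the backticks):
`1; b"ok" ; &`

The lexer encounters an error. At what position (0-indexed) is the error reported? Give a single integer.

pos=0: emit NUM '1' (now at pos=1)
pos=1: emit SEMI ';'
pos=3: emit ID 'b' (now at pos=4)
pos=4: enter STRING mode
pos=4: emit STR "ok" (now at pos=8)
pos=9: emit SEMI ';'
pos=11: ERROR — unrecognized char '&'

Answer: 11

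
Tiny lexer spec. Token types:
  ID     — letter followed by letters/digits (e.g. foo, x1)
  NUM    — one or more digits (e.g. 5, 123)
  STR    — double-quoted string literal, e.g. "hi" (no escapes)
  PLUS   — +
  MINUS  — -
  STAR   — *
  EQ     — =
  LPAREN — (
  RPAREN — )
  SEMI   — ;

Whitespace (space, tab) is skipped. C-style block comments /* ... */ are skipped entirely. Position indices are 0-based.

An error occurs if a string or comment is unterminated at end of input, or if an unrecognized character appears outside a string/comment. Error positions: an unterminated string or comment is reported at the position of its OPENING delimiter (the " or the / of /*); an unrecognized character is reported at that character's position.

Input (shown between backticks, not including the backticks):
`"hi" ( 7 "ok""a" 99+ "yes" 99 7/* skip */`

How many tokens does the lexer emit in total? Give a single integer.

Answer: 10

Derivation:
pos=0: enter STRING mode
pos=0: emit STR "hi" (now at pos=4)
pos=5: emit LPAREN '('
pos=7: emit NUM '7' (now at pos=8)
pos=9: enter STRING mode
pos=9: emit STR "ok" (now at pos=13)
pos=13: enter STRING mode
pos=13: emit STR "a" (now at pos=16)
pos=17: emit NUM '99' (now at pos=19)
pos=19: emit PLUS '+'
pos=21: enter STRING mode
pos=21: emit STR "yes" (now at pos=26)
pos=27: emit NUM '99' (now at pos=29)
pos=30: emit NUM '7' (now at pos=31)
pos=31: enter COMMENT mode (saw '/*')
exit COMMENT mode (now at pos=41)
DONE. 10 tokens: [STR, LPAREN, NUM, STR, STR, NUM, PLUS, STR, NUM, NUM]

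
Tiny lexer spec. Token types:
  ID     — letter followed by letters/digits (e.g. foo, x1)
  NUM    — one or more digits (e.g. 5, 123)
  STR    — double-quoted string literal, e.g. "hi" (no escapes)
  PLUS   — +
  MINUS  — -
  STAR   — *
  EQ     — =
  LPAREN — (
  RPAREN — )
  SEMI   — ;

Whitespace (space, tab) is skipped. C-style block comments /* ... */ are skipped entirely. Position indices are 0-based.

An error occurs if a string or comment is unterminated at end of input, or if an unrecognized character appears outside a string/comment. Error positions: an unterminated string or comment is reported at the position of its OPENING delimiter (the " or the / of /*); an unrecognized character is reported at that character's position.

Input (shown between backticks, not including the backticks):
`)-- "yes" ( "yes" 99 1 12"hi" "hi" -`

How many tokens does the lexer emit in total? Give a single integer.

pos=0: emit RPAREN ')'
pos=1: emit MINUS '-'
pos=2: emit MINUS '-'
pos=4: enter STRING mode
pos=4: emit STR "yes" (now at pos=9)
pos=10: emit LPAREN '('
pos=12: enter STRING mode
pos=12: emit STR "yes" (now at pos=17)
pos=18: emit NUM '99' (now at pos=20)
pos=21: emit NUM '1' (now at pos=22)
pos=23: emit NUM '12' (now at pos=25)
pos=25: enter STRING mode
pos=25: emit STR "hi" (now at pos=29)
pos=30: enter STRING mode
pos=30: emit STR "hi" (now at pos=34)
pos=35: emit MINUS '-'
DONE. 12 tokens: [RPAREN, MINUS, MINUS, STR, LPAREN, STR, NUM, NUM, NUM, STR, STR, MINUS]

Answer: 12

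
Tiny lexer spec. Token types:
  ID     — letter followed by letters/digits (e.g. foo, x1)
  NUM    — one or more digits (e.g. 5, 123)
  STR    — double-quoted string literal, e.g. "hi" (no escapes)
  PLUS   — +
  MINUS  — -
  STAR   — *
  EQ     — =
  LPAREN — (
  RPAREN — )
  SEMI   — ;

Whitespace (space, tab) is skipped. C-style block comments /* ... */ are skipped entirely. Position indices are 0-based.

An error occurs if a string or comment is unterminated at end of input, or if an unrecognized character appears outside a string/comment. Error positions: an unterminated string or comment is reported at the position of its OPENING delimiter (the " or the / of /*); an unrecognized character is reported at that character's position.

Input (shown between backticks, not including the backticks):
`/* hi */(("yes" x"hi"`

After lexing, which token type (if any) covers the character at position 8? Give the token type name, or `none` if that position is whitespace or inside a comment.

Answer: LPAREN

Derivation:
pos=0: enter COMMENT mode (saw '/*')
exit COMMENT mode (now at pos=8)
pos=8: emit LPAREN '('
pos=9: emit LPAREN '('
pos=10: enter STRING mode
pos=10: emit STR "yes" (now at pos=15)
pos=16: emit ID 'x' (now at pos=17)
pos=17: enter STRING mode
pos=17: emit STR "hi" (now at pos=21)
DONE. 5 tokens: [LPAREN, LPAREN, STR, ID, STR]
Position 8: char is '(' -> LPAREN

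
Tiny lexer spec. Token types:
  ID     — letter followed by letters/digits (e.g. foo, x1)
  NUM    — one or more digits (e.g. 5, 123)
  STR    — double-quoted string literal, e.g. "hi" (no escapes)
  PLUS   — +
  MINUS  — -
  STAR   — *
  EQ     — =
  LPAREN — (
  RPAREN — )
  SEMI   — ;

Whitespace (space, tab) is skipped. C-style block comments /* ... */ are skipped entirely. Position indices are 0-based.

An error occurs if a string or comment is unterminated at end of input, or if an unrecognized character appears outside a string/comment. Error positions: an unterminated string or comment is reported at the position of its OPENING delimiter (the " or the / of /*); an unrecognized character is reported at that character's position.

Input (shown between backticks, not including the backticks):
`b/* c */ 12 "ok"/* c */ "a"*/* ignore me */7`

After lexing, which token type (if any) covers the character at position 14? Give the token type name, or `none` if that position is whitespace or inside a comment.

pos=0: emit ID 'b' (now at pos=1)
pos=1: enter COMMENT mode (saw '/*')
exit COMMENT mode (now at pos=8)
pos=9: emit NUM '12' (now at pos=11)
pos=12: enter STRING mode
pos=12: emit STR "ok" (now at pos=16)
pos=16: enter COMMENT mode (saw '/*')
exit COMMENT mode (now at pos=23)
pos=24: enter STRING mode
pos=24: emit STR "a" (now at pos=27)
pos=27: emit STAR '*'
pos=28: enter COMMENT mode (saw '/*')
exit COMMENT mode (now at pos=43)
pos=43: emit NUM '7' (now at pos=44)
DONE. 6 tokens: [ID, NUM, STR, STR, STAR, NUM]
Position 14: char is 'k' -> STR

Answer: STR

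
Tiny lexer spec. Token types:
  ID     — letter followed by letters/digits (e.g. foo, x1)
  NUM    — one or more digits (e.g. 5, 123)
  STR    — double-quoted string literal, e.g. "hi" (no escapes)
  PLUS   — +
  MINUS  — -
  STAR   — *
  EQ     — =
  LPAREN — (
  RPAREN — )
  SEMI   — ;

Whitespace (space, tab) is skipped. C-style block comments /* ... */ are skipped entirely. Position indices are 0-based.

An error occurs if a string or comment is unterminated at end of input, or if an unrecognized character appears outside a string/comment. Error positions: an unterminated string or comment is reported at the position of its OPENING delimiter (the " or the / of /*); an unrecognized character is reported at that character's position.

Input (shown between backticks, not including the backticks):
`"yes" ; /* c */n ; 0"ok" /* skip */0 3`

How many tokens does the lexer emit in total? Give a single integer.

Answer: 8

Derivation:
pos=0: enter STRING mode
pos=0: emit STR "yes" (now at pos=5)
pos=6: emit SEMI ';'
pos=8: enter COMMENT mode (saw '/*')
exit COMMENT mode (now at pos=15)
pos=15: emit ID 'n' (now at pos=16)
pos=17: emit SEMI ';'
pos=19: emit NUM '0' (now at pos=20)
pos=20: enter STRING mode
pos=20: emit STR "ok" (now at pos=24)
pos=25: enter COMMENT mode (saw '/*')
exit COMMENT mode (now at pos=35)
pos=35: emit NUM '0' (now at pos=36)
pos=37: emit NUM '3' (now at pos=38)
DONE. 8 tokens: [STR, SEMI, ID, SEMI, NUM, STR, NUM, NUM]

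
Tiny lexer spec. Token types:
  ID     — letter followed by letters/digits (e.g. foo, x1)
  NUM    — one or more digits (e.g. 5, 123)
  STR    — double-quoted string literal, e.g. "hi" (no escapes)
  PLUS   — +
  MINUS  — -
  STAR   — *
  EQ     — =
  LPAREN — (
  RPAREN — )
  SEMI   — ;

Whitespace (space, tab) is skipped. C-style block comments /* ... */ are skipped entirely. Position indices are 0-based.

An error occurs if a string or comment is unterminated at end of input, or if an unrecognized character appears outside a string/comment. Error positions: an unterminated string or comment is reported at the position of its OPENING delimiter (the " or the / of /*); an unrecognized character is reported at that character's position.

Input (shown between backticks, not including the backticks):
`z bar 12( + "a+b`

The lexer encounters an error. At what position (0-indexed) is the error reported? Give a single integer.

Answer: 12

Derivation:
pos=0: emit ID 'z' (now at pos=1)
pos=2: emit ID 'bar' (now at pos=5)
pos=6: emit NUM '12' (now at pos=8)
pos=8: emit LPAREN '('
pos=10: emit PLUS '+'
pos=12: enter STRING mode
pos=12: ERROR — unterminated string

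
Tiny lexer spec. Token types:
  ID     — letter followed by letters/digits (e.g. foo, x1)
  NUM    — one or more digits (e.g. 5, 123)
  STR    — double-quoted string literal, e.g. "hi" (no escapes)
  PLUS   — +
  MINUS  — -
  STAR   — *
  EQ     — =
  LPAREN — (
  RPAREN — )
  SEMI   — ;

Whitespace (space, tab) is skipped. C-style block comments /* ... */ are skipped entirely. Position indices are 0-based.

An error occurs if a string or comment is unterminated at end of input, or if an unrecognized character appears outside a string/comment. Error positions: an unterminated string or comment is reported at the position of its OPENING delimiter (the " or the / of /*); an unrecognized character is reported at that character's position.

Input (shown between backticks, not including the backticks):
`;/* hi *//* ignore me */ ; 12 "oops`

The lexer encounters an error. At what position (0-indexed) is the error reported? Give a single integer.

pos=0: emit SEMI ';'
pos=1: enter COMMENT mode (saw '/*')
exit COMMENT mode (now at pos=9)
pos=9: enter COMMENT mode (saw '/*')
exit COMMENT mode (now at pos=24)
pos=25: emit SEMI ';'
pos=27: emit NUM '12' (now at pos=29)
pos=30: enter STRING mode
pos=30: ERROR — unterminated string

Answer: 30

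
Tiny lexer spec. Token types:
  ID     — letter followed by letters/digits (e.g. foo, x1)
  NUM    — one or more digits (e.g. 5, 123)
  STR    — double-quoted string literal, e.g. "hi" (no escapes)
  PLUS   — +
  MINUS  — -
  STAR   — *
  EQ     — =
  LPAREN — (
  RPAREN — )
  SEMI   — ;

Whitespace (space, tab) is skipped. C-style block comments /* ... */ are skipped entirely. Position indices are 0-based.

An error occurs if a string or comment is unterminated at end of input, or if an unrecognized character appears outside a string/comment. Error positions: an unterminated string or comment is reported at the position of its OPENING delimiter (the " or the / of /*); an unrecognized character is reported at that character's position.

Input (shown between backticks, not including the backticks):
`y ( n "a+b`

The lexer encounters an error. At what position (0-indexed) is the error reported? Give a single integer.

Answer: 6

Derivation:
pos=0: emit ID 'y' (now at pos=1)
pos=2: emit LPAREN '('
pos=4: emit ID 'n' (now at pos=5)
pos=6: enter STRING mode
pos=6: ERROR — unterminated string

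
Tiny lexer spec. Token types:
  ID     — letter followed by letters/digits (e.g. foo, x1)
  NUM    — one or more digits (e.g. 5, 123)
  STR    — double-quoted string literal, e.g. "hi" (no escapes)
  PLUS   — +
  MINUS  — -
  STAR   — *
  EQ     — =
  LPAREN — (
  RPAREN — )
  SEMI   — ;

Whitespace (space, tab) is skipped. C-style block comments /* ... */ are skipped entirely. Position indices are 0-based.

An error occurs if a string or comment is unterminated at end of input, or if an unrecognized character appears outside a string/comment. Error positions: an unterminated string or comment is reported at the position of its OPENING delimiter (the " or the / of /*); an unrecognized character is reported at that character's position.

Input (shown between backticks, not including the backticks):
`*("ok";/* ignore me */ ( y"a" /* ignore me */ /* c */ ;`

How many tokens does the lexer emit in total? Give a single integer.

Answer: 8

Derivation:
pos=0: emit STAR '*'
pos=1: emit LPAREN '('
pos=2: enter STRING mode
pos=2: emit STR "ok" (now at pos=6)
pos=6: emit SEMI ';'
pos=7: enter COMMENT mode (saw '/*')
exit COMMENT mode (now at pos=22)
pos=23: emit LPAREN '('
pos=25: emit ID 'y' (now at pos=26)
pos=26: enter STRING mode
pos=26: emit STR "a" (now at pos=29)
pos=30: enter COMMENT mode (saw '/*')
exit COMMENT mode (now at pos=45)
pos=46: enter COMMENT mode (saw '/*')
exit COMMENT mode (now at pos=53)
pos=54: emit SEMI ';'
DONE. 8 tokens: [STAR, LPAREN, STR, SEMI, LPAREN, ID, STR, SEMI]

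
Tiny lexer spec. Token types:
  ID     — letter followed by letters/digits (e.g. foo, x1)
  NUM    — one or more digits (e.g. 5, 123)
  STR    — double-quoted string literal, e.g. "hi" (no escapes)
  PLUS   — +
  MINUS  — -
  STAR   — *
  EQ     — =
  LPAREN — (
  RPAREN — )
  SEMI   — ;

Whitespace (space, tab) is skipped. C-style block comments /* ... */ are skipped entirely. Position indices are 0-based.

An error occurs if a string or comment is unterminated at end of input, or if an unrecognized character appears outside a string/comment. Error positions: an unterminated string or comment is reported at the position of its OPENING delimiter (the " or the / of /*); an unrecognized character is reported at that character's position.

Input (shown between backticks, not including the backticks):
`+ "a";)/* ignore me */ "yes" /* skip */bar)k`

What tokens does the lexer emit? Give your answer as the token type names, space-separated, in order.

Answer: PLUS STR SEMI RPAREN STR ID RPAREN ID

Derivation:
pos=0: emit PLUS '+'
pos=2: enter STRING mode
pos=2: emit STR "a" (now at pos=5)
pos=5: emit SEMI ';'
pos=6: emit RPAREN ')'
pos=7: enter COMMENT mode (saw '/*')
exit COMMENT mode (now at pos=22)
pos=23: enter STRING mode
pos=23: emit STR "yes" (now at pos=28)
pos=29: enter COMMENT mode (saw '/*')
exit COMMENT mode (now at pos=39)
pos=39: emit ID 'bar' (now at pos=42)
pos=42: emit RPAREN ')'
pos=43: emit ID 'k' (now at pos=44)
DONE. 8 tokens: [PLUS, STR, SEMI, RPAREN, STR, ID, RPAREN, ID]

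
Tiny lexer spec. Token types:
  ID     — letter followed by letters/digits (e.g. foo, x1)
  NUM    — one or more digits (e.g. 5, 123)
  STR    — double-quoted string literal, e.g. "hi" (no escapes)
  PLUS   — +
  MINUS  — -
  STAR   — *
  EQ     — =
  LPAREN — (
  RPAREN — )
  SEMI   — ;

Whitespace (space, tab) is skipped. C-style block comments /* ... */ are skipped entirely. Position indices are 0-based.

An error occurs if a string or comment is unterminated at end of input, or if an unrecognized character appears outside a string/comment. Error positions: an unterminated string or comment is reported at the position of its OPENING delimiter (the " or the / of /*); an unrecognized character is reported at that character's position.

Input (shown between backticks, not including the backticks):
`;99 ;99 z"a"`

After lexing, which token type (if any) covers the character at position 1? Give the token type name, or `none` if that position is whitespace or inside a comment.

Answer: NUM

Derivation:
pos=0: emit SEMI ';'
pos=1: emit NUM '99' (now at pos=3)
pos=4: emit SEMI ';'
pos=5: emit NUM '99' (now at pos=7)
pos=8: emit ID 'z' (now at pos=9)
pos=9: enter STRING mode
pos=9: emit STR "a" (now at pos=12)
DONE. 6 tokens: [SEMI, NUM, SEMI, NUM, ID, STR]
Position 1: char is '9' -> NUM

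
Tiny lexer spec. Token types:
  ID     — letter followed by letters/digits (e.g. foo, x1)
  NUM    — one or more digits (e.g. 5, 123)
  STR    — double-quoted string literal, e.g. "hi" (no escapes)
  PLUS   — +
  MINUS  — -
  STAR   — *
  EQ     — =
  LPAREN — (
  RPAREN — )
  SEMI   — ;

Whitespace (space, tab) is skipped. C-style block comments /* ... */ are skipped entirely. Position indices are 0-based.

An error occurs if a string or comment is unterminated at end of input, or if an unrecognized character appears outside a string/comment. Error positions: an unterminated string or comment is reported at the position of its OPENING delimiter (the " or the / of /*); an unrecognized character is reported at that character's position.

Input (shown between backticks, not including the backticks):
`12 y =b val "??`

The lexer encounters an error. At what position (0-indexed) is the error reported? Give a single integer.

pos=0: emit NUM '12' (now at pos=2)
pos=3: emit ID 'y' (now at pos=4)
pos=5: emit EQ '='
pos=6: emit ID 'b' (now at pos=7)
pos=8: emit ID 'val' (now at pos=11)
pos=12: enter STRING mode
pos=12: ERROR — unterminated string

Answer: 12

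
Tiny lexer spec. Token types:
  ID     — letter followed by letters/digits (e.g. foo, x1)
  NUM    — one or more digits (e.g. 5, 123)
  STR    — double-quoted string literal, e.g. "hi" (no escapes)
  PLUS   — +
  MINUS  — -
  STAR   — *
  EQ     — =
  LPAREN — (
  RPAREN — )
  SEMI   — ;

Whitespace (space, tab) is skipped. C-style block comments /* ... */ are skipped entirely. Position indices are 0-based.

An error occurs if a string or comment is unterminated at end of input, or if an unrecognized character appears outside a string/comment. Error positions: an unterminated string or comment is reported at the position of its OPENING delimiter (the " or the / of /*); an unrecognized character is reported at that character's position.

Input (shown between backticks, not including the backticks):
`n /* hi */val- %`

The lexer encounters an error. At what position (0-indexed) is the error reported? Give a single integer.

Answer: 15

Derivation:
pos=0: emit ID 'n' (now at pos=1)
pos=2: enter COMMENT mode (saw '/*')
exit COMMENT mode (now at pos=10)
pos=10: emit ID 'val' (now at pos=13)
pos=13: emit MINUS '-'
pos=15: ERROR — unrecognized char '%'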